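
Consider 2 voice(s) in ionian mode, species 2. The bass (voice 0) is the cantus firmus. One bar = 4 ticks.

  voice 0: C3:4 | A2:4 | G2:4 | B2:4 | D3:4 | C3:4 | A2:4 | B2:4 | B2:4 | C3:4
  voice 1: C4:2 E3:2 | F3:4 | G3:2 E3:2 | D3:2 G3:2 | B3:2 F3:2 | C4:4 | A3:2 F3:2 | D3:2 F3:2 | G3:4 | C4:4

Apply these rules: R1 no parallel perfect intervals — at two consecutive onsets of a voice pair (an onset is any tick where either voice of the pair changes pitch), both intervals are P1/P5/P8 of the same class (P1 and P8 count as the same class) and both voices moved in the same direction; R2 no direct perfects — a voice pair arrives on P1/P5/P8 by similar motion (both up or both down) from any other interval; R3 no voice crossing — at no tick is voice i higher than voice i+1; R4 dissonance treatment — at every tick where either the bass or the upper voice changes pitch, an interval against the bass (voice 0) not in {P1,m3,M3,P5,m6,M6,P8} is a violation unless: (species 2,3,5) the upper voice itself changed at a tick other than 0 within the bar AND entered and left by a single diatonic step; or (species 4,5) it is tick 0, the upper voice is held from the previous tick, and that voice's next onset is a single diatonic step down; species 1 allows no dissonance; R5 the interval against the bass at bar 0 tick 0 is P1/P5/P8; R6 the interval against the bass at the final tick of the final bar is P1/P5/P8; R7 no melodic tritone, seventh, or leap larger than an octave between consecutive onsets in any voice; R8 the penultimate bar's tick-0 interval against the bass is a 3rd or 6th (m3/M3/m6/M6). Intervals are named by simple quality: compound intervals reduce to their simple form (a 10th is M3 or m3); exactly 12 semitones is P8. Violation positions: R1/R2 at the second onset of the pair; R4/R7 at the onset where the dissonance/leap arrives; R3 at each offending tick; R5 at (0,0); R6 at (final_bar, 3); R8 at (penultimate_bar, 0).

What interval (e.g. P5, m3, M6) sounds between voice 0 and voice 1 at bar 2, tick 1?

voice 0=G2 voice 1=G3 -> P8

P8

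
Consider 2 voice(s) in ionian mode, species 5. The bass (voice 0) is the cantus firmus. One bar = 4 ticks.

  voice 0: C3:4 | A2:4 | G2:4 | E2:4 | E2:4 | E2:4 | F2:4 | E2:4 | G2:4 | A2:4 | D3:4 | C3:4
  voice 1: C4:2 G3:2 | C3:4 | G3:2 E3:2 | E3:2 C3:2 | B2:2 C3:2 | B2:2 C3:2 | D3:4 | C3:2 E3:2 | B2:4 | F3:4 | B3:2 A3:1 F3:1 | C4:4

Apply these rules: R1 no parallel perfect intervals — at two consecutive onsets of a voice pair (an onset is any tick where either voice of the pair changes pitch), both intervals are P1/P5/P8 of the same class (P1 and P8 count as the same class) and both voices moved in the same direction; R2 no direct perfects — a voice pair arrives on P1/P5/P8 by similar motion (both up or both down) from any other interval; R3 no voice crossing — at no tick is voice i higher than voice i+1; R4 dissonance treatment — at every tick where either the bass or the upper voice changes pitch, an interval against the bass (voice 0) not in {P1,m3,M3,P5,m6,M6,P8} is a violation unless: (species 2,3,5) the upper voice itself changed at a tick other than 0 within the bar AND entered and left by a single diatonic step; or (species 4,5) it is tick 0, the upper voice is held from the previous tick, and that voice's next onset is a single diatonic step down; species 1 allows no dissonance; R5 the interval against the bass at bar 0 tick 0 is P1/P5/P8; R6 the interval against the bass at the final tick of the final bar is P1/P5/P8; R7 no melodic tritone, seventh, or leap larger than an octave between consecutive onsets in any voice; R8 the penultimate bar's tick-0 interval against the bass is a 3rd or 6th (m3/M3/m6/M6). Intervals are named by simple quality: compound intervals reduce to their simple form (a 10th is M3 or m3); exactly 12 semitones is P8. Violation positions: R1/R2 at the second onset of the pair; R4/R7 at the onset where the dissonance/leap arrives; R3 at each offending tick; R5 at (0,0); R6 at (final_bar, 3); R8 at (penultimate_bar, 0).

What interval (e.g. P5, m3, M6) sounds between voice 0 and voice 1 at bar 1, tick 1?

m3

voice 0=A2 voice 1=C3 -> m3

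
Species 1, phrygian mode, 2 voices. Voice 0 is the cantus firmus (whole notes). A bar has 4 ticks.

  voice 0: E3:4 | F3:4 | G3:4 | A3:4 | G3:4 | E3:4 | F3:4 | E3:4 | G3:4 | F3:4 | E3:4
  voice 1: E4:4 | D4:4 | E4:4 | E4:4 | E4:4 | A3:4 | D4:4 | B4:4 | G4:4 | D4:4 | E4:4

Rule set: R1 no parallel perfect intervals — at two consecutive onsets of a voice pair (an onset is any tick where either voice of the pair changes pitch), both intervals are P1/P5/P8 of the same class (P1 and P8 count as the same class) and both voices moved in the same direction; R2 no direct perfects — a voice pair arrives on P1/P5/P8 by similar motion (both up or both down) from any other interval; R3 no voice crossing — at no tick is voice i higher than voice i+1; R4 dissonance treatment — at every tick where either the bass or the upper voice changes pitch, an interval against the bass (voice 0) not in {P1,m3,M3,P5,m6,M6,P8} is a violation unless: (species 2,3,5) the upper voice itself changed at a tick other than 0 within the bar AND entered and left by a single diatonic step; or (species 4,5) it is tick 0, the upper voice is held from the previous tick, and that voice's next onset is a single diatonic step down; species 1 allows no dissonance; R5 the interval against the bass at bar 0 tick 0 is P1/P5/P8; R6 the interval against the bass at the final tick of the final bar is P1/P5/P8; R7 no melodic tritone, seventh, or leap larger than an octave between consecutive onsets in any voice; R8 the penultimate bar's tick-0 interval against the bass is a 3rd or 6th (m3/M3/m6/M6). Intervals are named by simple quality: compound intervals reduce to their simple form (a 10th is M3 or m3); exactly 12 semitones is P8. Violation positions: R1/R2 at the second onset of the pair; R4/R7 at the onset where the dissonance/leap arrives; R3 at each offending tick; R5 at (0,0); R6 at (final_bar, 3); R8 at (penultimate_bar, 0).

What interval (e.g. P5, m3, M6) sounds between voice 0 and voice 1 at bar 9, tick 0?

M6

voice 0=F3 voice 1=D4 -> M6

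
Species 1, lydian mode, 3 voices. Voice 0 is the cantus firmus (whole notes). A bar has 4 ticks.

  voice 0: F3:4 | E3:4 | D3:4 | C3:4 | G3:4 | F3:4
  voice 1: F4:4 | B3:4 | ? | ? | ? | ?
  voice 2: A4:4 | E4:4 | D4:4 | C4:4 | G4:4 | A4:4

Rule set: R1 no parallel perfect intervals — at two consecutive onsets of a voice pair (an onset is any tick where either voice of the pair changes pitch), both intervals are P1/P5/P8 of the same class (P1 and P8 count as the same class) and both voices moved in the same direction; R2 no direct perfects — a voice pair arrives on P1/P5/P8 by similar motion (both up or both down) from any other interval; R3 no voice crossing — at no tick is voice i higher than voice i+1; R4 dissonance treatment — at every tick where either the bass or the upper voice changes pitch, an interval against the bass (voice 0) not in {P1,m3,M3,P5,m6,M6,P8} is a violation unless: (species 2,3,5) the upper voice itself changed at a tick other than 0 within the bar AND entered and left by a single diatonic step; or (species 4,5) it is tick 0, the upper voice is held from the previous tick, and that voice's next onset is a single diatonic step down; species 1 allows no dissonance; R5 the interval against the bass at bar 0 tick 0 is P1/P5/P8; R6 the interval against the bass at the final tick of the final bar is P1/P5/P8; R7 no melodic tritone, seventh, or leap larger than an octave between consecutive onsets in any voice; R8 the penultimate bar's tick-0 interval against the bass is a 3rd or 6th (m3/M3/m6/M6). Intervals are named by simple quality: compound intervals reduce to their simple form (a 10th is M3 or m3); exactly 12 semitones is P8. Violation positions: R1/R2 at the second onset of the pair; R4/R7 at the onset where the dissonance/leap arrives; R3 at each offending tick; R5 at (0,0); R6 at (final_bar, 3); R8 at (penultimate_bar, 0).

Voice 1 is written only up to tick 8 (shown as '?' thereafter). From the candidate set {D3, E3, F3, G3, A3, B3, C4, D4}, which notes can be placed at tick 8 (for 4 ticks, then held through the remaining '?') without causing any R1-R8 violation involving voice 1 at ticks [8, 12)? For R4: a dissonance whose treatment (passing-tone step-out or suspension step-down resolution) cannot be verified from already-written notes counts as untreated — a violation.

{B3, D4}

D3: violates R2
E3: violates R4
F3: violates R7
G3: violates R2,R4
A3: violates R1
B3: legal
C4: violates R4
D4: legal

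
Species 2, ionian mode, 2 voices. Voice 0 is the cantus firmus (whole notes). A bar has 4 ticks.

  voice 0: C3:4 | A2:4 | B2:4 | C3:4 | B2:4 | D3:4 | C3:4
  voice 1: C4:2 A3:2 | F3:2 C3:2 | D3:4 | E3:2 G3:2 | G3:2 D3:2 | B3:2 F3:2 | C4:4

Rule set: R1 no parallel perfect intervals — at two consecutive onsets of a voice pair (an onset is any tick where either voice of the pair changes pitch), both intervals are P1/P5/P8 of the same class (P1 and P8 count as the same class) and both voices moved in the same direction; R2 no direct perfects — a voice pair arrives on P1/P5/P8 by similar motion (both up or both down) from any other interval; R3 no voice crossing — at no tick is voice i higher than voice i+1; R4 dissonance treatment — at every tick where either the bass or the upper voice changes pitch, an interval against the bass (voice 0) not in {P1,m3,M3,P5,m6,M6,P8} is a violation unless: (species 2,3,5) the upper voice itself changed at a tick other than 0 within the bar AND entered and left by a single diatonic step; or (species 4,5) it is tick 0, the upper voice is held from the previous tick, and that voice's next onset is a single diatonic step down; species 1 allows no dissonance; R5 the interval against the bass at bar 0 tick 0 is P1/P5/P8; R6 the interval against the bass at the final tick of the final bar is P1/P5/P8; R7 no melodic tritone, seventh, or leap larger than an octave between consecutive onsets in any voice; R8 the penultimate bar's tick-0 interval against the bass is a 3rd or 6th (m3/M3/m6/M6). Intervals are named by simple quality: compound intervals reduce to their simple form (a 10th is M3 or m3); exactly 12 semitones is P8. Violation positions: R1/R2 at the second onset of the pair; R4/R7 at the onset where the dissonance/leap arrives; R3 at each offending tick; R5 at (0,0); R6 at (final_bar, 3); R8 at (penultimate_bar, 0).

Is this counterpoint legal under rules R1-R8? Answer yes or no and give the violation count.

No (1 violations)

bar 0: v0=C3 v1=C4 (P8)
bar 1: v0=A2 v1=F3 (m6)
bar 2: v0=B2 v1=D3 (m3)
bar 3: v0=C3 v1=E3 (M3)
bar 4: v0=B2 v1=G3 (m6)
bar 5: v0=D3 v1=B3 (M6)
bar 6: v0=C3 v1=C4 (P8)
  R7 @ bar5.2: B3->F3 leap 6st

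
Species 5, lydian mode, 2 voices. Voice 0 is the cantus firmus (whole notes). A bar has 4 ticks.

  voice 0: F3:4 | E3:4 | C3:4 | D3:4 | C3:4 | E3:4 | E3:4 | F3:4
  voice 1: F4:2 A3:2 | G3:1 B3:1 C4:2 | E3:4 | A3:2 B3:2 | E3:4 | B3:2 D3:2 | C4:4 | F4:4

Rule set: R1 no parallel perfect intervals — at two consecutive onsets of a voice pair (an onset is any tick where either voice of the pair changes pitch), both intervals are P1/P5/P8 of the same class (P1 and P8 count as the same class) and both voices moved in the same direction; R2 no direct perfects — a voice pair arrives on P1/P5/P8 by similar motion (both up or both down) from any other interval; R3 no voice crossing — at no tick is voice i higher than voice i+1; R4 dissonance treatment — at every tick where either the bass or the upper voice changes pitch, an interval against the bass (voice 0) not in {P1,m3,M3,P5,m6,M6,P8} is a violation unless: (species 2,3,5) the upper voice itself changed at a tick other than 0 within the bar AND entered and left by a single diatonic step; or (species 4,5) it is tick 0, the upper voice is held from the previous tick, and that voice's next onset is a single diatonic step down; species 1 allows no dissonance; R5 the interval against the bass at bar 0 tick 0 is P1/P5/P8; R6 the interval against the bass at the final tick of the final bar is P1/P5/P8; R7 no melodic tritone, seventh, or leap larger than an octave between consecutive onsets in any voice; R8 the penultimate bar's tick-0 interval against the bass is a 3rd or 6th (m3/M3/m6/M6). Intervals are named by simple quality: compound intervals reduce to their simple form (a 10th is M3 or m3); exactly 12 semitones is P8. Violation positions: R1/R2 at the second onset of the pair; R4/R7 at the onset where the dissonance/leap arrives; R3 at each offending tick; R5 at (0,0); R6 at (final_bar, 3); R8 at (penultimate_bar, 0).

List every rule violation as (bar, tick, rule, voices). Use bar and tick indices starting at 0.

bar 0: v0=F3 v1=F4 downbeat P8
bar 1: v0=E3 v1=G3 downbeat m3
bar 2: v0=C3 v1=E3 downbeat M3
bar 3: v0=D3 v1=A3 downbeat P5
bar 4: v0=C3 v1=E3 downbeat M3
bar 5: v0=E3 v1=B3 downbeat P5
bar 6: v0=E3 v1=C4 downbeat m6
bar 7: v0=F3 v1=F4 downbeat P8
  -> R2 @ bar 3 tick 0 v(0, 1): C3/E3 M3 -> D3/A3 P5 similar
  -> R2 @ bar 5 tick 0 v(0, 1): C3/E3 M3 -> E3/B3 P5 similar
  -> R3 @ bar 5 tick 2 v(0, 1): E3 above D3
  -> R4 @ bar 5 tick 2 v(0, 1): E3/D3 M2 untreated
  -> R3 @ bar 5 tick 3 v(0, 1): E3 above D3
  -> R7 @ bar 6 tick 0 v(1,): D3->C4 leap 10st
  -> R2 @ bar 7 tick 0 v(0, 1): E3/C4 m6 -> F3/F4 P8 similar

(3, 0, R2, (0, 1))
(5, 0, R2, (0, 1))
(5, 2, R3, (0, 1))
(5, 2, R4, (0, 1))
(5, 3, R3, (0, 1))
(6, 0, R7, (1,))
(7, 0, R2, (0, 1))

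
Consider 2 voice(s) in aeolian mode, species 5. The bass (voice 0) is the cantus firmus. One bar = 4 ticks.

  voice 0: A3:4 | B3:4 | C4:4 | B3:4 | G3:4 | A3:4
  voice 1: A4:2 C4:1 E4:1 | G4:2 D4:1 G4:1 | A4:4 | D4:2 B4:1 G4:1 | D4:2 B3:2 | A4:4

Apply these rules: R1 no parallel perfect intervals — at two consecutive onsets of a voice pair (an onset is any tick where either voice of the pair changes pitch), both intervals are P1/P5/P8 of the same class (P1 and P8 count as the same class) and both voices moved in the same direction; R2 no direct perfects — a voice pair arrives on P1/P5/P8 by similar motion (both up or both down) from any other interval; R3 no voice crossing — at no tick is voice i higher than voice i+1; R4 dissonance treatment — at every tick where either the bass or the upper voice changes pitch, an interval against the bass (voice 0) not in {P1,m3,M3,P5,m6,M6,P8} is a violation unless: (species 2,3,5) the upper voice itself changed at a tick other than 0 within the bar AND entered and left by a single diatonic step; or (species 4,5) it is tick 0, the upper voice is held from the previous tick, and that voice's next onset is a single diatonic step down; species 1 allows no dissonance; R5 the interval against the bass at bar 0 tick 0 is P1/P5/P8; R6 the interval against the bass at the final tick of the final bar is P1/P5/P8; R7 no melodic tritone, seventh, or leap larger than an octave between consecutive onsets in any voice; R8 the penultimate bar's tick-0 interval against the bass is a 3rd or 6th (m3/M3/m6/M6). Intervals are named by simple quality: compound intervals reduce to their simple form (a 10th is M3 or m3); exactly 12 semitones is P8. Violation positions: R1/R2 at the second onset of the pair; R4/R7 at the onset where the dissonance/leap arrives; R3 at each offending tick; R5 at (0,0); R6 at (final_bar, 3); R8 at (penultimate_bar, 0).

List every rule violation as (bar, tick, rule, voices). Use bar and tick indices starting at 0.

(4, 0, R2, (0, 1))
(4, 0, R8, (0, 1))
(5, 0, R2, (0, 1))
(5, 0, R7, (1,))

bar 0: v0=A3 v1=A4 downbeat P8
bar 1: v0=B3 v1=G4 downbeat m6
bar 2: v0=C4 v1=A4 downbeat M6
bar 3: v0=B3 v1=D4 downbeat m3
bar 4: v0=G3 v1=D4 downbeat P5
bar 5: v0=A3 v1=A4 downbeat P8
  -> R2 @ bar 4 tick 0 v(0, 1): B3/G4 m6 -> G3/D4 P5 similar
  -> R8 @ bar 4 tick 0 v(0, 1): penult P5 not 3rd/6th
  -> R2 @ bar 5 tick 0 v(0, 1): G3/B3 M3 -> A3/A4 P8 similar
  -> R7 @ bar 5 tick 0 v(1,): B3->A4 leap 10st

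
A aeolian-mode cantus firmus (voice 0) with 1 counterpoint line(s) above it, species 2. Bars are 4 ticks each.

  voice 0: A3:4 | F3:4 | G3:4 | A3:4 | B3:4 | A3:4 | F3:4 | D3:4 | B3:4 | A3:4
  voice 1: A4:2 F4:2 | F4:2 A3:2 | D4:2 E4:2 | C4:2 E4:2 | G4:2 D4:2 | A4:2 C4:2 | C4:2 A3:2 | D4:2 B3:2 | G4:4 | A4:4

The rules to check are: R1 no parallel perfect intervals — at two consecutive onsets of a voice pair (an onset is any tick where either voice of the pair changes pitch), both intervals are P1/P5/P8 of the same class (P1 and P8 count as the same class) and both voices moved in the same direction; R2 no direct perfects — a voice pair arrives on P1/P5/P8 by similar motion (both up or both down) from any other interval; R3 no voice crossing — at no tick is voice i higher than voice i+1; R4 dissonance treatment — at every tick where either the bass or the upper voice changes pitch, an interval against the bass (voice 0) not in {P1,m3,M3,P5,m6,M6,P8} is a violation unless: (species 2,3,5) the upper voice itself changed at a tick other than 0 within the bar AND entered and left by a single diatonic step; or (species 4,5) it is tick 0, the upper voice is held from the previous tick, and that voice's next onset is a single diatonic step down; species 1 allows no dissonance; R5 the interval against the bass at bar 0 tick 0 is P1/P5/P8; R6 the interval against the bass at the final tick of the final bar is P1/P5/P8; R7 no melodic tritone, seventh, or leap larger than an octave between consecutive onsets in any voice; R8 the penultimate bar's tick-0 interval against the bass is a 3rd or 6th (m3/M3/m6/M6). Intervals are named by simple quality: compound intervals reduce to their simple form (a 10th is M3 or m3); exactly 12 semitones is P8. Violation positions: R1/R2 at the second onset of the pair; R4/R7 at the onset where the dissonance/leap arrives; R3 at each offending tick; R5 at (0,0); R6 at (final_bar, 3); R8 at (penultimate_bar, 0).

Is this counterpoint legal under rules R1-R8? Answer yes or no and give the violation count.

bar 0: v0=A3 v1=A4 (P8)
bar 1: v0=F3 v1=F4 (P8)
bar 2: v0=G3 v1=D4 (P5)
bar 3: v0=A3 v1=C4 (m3)
bar 4: v0=B3 v1=G4 (m6)
bar 5: v0=A3 v1=A4 (P8)
bar 6: v0=F3 v1=C4 (P5)
bar 7: v0=D3 v1=D4 (P8)
bar 8: v0=B3 v1=G4 (m6)
bar 9: v0=A3 v1=A4 (P8)
  R2 @ bar2.0: F3/A3 M3 -> G3/D4 P5 similar

No (1 violations)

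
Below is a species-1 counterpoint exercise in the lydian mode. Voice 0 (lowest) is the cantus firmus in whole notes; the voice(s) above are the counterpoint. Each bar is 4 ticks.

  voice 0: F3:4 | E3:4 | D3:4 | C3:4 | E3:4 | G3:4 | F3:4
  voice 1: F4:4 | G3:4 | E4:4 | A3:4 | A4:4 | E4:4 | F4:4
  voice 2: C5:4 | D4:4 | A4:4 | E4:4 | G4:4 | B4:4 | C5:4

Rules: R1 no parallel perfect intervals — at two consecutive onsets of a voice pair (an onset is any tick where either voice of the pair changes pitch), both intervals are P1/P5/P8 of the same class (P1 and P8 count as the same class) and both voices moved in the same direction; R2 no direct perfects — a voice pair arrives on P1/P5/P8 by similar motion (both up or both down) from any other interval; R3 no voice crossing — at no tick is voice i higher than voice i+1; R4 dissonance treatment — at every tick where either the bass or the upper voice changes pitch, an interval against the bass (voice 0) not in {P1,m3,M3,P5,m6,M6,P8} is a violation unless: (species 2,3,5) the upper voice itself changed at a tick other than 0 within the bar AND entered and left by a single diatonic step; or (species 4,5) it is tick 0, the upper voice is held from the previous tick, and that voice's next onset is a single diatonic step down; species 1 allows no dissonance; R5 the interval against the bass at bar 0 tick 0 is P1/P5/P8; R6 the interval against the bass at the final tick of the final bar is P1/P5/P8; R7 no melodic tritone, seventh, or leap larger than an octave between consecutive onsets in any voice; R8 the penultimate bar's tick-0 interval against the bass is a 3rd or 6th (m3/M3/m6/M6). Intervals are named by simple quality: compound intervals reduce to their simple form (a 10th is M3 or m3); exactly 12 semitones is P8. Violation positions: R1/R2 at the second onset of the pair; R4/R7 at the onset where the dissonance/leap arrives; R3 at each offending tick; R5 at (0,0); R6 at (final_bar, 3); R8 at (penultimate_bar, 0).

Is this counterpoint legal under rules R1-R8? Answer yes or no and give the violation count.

No (12 violations)

bar 0: v0=F3 v1=F4 v2=C5 (P5)
bar 1: v0=E3 v1=G3 v2=D4 (m7)
bar 2: v0=D3 v1=E4 v2=A4 (P5)
bar 3: v0=C3 v1=A3 v2=E4 (M3)
bar 4: v0=E3 v1=A4 v2=G4 (m3)
bar 5: v0=G3 v1=E4 v2=B4 (M3)
bar 6: v0=F3 v1=F4 v2=C5 (P5)
  R1 @ bar1.0: F4/C5 P5 -> G3/D4 P5 similar
  R4 @ bar1.0: E3/D4 m7 untreated
  R7 @ bar1.0: F4->G3 leap 10st
  R7 @ bar1.0: C5->D4 leap 10st
  R4 @ bar2.0: D3/E4 M2 untreated
  R2 @ bar3.0: E4/A4 P4 -> A3/E4 P5 similar
  R3 @ bar4.0: A4 above G4
  R4 @ bar4.0: E3/A4 P4 untreated
  R3 @ bar4.1: A4 above G4
  R3 @ bar4.2: A4 above G4
  R3 @ bar4.3: A4 above G4
  R1 @ bar6.0: E4/B4 P5 -> F4/C5 P5 similar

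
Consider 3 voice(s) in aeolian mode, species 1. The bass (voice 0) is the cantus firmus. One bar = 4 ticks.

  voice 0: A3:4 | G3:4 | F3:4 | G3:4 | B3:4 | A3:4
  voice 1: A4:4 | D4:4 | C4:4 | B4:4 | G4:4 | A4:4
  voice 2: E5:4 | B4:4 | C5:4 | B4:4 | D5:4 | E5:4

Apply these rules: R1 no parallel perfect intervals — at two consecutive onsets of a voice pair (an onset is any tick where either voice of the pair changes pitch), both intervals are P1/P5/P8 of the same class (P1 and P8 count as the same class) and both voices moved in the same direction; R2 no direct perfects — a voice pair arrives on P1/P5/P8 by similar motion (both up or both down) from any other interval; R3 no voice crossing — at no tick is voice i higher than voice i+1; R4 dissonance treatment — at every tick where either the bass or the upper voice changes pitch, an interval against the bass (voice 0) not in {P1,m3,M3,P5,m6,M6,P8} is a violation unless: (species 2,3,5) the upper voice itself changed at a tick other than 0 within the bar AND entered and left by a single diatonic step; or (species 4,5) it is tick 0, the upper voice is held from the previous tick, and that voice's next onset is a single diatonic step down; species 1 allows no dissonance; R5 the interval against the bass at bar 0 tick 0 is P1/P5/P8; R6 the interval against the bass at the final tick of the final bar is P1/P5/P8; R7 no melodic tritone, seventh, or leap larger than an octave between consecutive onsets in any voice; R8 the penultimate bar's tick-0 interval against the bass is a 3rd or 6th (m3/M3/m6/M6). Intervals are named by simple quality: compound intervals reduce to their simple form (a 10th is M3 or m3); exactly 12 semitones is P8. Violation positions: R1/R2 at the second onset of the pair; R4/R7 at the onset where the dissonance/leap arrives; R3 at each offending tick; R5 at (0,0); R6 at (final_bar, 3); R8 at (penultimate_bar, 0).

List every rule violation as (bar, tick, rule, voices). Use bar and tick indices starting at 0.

(1, 0, R2, (0, 1))
(2, 0, R1, (0, 1))
(3, 0, R7, (1,))
(5, 0, R1, (1, 2))

bar 0: v0=A3 v1=A4 v2=E5 downbeat P5
bar 1: v0=G3 v1=D4 v2=B4 downbeat M3
bar 2: v0=F3 v1=C4 v2=C5 downbeat P5
bar 3: v0=G3 v1=B4 v2=B4 downbeat M3
bar 4: v0=B3 v1=G4 v2=D5 downbeat m3
bar 5: v0=A3 v1=A4 v2=E5 downbeat P5
  -> R2 @ bar 1 tick 0 v(0, 1): A3/A4 P8 -> G3/D4 P5 similar
  -> R1 @ bar 2 tick 0 v(0, 1): G3/D4 P5 -> F3/C4 P5 similar
  -> R7 @ bar 3 tick 0 v(1,): C4->B4 leap 11st
  -> R1 @ bar 5 tick 0 v(1, 2): G4/D5 P5 -> A4/E5 P5 similar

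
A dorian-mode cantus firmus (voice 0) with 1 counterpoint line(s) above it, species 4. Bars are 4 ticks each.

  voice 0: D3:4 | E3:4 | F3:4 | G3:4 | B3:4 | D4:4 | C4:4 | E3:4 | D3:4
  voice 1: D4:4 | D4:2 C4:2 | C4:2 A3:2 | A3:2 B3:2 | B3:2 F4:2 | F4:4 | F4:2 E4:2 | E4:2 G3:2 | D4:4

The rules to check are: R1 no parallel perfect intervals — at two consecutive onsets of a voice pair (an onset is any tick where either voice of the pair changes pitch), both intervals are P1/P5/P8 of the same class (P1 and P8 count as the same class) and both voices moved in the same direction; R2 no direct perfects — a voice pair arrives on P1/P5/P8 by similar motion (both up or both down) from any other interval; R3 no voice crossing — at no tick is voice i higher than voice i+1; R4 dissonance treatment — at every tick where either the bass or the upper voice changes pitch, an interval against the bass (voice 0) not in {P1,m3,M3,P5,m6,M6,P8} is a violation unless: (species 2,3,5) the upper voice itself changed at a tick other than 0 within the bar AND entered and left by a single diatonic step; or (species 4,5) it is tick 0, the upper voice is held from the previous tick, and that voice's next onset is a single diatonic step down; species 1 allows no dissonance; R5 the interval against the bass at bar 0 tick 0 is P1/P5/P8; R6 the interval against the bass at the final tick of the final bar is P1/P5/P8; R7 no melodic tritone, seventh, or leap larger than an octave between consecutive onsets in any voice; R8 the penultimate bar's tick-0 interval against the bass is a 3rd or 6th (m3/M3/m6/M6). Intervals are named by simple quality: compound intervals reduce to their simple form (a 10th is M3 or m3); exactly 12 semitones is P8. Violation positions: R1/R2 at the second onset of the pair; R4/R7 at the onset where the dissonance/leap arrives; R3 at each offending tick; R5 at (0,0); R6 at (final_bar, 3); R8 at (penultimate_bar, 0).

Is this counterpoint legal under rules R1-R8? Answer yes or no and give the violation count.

bar 0: v0=D3 v1=D4 (P8)
bar 1: v0=E3 v1=D4 (m7)
bar 2: v0=F3 v1=C4 (P5)
bar 3: v0=G3 v1=A3 (M2)
bar 4: v0=B3 v1=B3 (P1)
bar 5: v0=D4 v1=F4 (m3)
bar 6: v0=C4 v1=F4 (P4)
bar 7: v0=E3 v1=E4 (P8)
bar 8: v0=D3 v1=D4 (P8)
  R4 @ bar3.0: G3/A3 M2 untreated
  R4 @ bar4.2: B3/F4 TT untreated
  R7 @ bar4.2: B3->F4 leap 6st
  R8 @ bar7.0: penult P8 not 3rd/6th

No (4 violations)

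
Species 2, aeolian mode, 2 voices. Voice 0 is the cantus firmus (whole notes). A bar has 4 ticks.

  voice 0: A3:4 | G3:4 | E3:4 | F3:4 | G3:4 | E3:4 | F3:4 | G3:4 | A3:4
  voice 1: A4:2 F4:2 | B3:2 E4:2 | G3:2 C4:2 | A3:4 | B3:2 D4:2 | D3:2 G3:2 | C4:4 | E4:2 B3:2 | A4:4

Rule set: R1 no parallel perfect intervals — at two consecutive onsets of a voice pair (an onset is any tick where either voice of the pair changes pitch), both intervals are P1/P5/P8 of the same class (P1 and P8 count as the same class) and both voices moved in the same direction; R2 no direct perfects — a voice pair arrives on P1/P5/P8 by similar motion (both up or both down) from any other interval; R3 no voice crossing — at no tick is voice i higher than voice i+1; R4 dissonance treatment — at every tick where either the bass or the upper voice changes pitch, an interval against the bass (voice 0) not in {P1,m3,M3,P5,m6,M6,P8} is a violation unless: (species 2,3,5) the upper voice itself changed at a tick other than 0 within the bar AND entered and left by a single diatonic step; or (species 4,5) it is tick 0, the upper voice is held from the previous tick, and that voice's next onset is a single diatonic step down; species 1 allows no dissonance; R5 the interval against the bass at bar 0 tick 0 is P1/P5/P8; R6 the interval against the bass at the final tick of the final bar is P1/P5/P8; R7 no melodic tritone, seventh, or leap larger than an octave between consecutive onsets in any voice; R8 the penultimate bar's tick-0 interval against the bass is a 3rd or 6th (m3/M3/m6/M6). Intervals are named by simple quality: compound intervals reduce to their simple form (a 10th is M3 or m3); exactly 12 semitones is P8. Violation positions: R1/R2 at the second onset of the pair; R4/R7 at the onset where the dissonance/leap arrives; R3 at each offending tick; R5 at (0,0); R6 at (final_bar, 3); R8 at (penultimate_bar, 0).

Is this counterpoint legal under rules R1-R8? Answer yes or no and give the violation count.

No (7 violations)

bar 0: v0=A3 v1=A4 (P8)
bar 1: v0=G3 v1=B3 (M3)
bar 2: v0=E3 v1=G3 (m3)
bar 3: v0=F3 v1=A3 (M3)
bar 4: v0=G3 v1=B3 (M3)
bar 5: v0=E3 v1=D3 (M2)
bar 6: v0=F3 v1=C4 (P5)
bar 7: v0=G3 v1=E4 (M6)
bar 8: v0=A3 v1=A4 (P8)
  R7 @ bar1.0: F4->B3 leap 6st
  R3 @ bar5.0: E3 above D3
  R4 @ bar5.0: E3/D3 M2 untreated
  R3 @ bar5.1: E3 above D3
  R2 @ bar6.0: E3/G3 m3 -> F3/C4 P5 similar
  R2 @ bar8.0: G3/B3 M3 -> A3/A4 P8 similar
  R7 @ bar8.0: B3->A4 leap 10st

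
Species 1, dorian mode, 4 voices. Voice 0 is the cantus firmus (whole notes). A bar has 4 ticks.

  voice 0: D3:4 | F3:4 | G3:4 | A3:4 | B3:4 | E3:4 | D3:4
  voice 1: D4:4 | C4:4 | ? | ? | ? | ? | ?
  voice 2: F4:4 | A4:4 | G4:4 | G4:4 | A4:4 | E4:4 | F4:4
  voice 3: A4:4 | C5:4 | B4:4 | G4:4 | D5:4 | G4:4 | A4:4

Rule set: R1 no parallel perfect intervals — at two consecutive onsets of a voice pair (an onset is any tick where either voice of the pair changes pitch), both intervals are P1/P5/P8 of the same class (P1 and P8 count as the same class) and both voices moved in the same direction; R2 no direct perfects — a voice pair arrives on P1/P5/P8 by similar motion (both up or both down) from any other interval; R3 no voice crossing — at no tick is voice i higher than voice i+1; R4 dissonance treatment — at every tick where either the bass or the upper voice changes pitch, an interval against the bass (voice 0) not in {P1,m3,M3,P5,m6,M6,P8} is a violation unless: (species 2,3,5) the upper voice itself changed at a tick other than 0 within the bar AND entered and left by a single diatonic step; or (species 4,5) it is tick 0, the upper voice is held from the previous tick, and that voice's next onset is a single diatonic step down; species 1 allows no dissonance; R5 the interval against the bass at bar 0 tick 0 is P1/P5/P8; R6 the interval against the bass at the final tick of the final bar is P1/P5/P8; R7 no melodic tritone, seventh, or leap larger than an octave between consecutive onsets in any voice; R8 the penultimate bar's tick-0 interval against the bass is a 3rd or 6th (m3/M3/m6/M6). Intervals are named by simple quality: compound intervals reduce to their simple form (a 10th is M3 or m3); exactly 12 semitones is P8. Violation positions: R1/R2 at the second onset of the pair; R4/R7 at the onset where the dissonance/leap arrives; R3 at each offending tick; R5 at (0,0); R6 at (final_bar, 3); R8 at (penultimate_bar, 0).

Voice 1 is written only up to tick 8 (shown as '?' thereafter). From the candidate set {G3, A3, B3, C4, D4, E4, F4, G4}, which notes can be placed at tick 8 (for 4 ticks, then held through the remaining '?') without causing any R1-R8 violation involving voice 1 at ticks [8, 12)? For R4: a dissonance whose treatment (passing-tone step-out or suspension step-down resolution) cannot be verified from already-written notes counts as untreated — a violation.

{E4}

G3: violates R2
A3: violates R4
B3: violates R1
C4: violates R4
D4: violates R1
E4: legal
F4: violates R4
G4: violates R2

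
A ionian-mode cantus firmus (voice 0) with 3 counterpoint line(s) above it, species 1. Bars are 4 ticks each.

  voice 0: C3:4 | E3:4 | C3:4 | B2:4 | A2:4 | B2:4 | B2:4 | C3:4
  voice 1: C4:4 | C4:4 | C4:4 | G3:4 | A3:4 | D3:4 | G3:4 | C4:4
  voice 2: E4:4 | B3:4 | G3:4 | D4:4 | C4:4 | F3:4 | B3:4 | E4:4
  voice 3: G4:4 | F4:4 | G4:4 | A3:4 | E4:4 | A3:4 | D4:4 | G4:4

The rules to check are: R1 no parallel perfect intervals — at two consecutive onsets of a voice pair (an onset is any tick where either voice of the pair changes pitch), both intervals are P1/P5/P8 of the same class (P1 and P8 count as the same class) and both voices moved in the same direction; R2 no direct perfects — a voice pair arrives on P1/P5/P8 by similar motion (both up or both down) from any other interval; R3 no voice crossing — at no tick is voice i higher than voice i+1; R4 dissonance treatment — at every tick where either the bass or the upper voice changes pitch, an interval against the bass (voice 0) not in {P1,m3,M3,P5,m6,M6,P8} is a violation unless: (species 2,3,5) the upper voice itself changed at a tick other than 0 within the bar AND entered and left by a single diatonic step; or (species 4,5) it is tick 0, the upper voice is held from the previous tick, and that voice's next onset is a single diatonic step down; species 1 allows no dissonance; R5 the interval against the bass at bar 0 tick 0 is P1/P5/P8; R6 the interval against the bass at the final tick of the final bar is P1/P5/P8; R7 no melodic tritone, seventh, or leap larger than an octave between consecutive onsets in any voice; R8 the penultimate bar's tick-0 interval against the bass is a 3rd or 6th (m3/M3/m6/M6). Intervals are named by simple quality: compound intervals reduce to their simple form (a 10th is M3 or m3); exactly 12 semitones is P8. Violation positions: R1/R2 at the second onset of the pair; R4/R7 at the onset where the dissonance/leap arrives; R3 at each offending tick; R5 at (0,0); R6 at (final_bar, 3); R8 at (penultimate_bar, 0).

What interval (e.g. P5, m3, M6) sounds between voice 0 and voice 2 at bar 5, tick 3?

TT

voice 0=B2 voice 2=F3 -> TT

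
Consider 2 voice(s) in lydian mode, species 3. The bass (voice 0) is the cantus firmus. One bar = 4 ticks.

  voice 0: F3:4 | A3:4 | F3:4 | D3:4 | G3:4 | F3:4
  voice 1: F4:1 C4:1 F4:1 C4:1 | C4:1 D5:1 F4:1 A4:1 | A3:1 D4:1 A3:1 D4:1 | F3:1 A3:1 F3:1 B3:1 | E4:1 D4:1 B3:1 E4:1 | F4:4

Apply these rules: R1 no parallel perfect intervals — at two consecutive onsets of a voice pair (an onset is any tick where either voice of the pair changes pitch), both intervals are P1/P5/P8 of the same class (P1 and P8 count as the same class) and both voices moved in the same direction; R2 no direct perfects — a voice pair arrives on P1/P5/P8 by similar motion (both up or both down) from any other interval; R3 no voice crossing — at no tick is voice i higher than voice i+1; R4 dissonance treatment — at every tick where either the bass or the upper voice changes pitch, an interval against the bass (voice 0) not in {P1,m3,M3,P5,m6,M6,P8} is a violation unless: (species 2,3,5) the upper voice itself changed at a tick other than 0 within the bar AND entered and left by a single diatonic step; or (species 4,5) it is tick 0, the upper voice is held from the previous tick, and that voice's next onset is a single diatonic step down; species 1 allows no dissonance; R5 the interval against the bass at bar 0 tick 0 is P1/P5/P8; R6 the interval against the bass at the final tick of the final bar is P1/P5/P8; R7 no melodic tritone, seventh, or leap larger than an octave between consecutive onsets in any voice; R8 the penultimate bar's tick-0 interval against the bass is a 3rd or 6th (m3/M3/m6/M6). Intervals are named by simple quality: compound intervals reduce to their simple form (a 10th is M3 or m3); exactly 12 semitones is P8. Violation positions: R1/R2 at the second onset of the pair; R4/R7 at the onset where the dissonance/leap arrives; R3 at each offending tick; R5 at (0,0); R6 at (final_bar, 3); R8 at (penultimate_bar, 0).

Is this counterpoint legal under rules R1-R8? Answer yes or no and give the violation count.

bar 0: v0=F3 v1=F4 (P8)
bar 1: v0=A3 v1=C4 (m3)
bar 2: v0=F3 v1=A3 (M3)
bar 3: v0=D3 v1=F3 (m3)
bar 4: v0=G3 v1=E4 (M6)
bar 5: v0=F3 v1=F4 (P8)
  R4 @ bar1.1: A3/D5 P4 untreated
  R7 @ bar1.1: C4->D5 leap 14st
  R7 @ bar3.3: F3->B3 leap 6st

No (3 violations)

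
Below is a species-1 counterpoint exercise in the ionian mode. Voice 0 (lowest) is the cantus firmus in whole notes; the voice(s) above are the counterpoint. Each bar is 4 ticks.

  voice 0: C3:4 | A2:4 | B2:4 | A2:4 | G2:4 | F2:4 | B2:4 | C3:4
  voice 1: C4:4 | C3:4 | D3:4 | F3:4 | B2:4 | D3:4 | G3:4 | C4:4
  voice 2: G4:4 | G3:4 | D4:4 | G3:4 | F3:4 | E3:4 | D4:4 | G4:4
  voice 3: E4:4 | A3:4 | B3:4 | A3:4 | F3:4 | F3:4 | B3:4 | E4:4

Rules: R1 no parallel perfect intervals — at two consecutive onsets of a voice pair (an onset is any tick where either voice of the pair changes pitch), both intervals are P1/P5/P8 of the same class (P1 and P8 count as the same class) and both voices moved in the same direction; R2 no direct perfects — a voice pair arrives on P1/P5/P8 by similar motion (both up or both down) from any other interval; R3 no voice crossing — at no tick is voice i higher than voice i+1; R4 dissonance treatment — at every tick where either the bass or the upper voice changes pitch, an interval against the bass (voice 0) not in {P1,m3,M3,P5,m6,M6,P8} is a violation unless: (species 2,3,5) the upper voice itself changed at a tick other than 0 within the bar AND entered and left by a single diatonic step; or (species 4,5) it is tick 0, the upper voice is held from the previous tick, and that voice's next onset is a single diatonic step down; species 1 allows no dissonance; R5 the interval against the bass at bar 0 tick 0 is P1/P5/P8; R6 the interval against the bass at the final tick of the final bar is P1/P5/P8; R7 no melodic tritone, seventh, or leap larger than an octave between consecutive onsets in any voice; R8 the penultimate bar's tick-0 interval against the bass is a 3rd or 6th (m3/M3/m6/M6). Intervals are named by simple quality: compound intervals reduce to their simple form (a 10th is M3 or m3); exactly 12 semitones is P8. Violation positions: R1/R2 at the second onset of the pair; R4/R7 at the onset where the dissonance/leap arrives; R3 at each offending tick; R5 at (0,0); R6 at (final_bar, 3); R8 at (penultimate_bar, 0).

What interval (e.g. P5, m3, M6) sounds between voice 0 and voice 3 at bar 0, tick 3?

M3

voice 0=C3 voice 3=E4 -> M3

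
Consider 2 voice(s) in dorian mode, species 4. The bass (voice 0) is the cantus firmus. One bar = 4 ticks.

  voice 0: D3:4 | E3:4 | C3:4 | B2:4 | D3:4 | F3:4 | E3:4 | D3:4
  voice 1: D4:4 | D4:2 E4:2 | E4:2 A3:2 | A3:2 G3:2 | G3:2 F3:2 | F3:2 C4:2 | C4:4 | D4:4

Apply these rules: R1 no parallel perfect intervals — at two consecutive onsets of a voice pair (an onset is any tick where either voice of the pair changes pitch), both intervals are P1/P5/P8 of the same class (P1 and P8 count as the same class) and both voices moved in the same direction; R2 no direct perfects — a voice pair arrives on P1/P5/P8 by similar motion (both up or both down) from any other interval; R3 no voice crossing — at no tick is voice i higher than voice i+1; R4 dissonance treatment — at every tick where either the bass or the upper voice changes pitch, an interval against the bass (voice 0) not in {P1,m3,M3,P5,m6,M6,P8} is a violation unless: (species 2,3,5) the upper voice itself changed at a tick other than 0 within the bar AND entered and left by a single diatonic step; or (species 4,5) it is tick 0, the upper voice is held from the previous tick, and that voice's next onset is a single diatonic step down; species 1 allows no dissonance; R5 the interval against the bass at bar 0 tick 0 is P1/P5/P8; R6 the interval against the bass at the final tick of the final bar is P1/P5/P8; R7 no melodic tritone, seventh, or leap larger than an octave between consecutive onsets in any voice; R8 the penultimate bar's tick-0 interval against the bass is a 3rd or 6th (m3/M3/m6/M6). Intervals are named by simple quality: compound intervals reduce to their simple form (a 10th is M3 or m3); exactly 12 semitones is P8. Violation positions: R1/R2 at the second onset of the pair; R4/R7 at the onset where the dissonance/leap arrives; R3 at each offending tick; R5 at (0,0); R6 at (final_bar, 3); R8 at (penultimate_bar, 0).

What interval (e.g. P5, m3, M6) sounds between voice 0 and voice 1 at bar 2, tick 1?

voice 0=C3 voice 1=E4 -> M3

M3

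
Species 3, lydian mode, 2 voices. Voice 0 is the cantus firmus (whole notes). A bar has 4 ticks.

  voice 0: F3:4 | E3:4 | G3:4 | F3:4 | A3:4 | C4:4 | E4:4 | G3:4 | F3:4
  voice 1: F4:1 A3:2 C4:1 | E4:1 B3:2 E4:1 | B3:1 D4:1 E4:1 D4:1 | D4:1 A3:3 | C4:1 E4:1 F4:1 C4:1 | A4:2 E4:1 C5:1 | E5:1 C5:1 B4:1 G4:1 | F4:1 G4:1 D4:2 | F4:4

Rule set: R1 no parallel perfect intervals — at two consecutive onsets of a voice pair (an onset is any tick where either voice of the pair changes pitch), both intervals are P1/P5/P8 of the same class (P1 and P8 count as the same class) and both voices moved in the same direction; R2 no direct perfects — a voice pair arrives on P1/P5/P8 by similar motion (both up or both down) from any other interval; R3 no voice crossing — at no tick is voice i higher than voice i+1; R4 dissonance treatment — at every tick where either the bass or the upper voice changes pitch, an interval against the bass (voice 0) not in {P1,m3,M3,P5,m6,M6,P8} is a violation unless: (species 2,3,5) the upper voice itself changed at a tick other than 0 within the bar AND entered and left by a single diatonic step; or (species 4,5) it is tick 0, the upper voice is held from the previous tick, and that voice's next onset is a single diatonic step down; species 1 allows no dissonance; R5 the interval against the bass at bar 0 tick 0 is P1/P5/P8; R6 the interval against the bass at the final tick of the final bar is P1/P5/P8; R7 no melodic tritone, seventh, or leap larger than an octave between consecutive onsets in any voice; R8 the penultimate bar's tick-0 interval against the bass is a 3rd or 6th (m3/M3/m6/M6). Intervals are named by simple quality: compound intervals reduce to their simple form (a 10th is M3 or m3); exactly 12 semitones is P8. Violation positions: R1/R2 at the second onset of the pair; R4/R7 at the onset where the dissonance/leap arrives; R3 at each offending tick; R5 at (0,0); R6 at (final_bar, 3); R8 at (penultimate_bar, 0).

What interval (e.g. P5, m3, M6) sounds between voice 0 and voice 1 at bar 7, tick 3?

P5

voice 0=G3 voice 1=D4 -> P5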